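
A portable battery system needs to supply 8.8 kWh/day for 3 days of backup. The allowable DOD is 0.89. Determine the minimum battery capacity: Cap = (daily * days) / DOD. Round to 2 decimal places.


Total energy needed = daily * days = 8.8 * 3 = 26.4 kWh
Account for depth of discharge:
  Cap = total_energy / DOD = 26.4 / 0.89
  Cap = 29.66 kWh

29.66


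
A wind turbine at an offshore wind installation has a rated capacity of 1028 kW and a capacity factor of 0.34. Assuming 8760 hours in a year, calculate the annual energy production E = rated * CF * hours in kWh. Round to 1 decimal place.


Annual energy = rated_kW * capacity_factor * hours_per_year
Given: P_rated = 1028 kW, CF = 0.34, hours = 8760
E = 1028 * 0.34 * 8760
E = 3061795.2 kWh

3061795.2


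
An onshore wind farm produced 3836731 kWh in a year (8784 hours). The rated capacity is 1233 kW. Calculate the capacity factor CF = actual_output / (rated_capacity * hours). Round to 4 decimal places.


Capacity factor = actual output / maximum possible output
Maximum possible = rated * hours = 1233 * 8784 = 10830672 kWh
CF = 3836731 / 10830672
CF = 0.3542

0.3542


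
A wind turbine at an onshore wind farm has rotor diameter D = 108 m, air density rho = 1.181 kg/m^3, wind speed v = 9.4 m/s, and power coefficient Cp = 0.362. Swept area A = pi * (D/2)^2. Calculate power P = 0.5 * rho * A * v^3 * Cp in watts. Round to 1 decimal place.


Step 1 -- Compute swept area:
  A = pi * (D/2)^2 = pi * (108/2)^2 = 9160.88 m^2
Step 2 -- Apply wind power equation:
  P = 0.5 * rho * A * v^3 * Cp
  v^3 = 9.4^3 = 830.584
  P = 0.5 * 1.181 * 9160.88 * 830.584 * 0.362
  P = 1626482.6 W

1626482.6


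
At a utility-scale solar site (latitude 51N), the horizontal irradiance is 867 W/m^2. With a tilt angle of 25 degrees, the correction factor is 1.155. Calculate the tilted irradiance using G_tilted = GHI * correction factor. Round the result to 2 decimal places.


Identify the given values:
  GHI = 867 W/m^2, tilt correction factor = 1.155
Apply the formula G_tilted = GHI * factor:
  G_tilted = 867 * 1.155
  G_tilted = 1001.39 W/m^2

1001.39


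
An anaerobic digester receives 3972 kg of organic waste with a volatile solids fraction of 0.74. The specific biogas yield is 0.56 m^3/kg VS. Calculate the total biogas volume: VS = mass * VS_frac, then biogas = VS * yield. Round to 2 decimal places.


Compute volatile solids:
  VS = mass * VS_fraction = 3972 * 0.74 = 2939.28 kg
Calculate biogas volume:
  Biogas = VS * specific_yield = 2939.28 * 0.56
  Biogas = 1646.00 m^3

1646.00


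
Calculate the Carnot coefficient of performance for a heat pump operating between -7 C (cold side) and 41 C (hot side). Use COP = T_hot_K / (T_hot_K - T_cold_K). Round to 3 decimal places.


Convert to Kelvin:
  T_hot = 41 + 273.15 = 314.15 K
  T_cold = -7 + 273.15 = 266.15 K
Apply Carnot COP formula:
  COP = T_hot_K / (T_hot_K - T_cold_K) = 314.15 / 48.0
  COP = 6.545

6.545


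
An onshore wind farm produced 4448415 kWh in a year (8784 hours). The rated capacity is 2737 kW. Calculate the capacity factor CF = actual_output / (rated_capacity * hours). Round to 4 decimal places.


Capacity factor = actual output / maximum possible output
Maximum possible = rated * hours = 2737 * 8784 = 24041808 kWh
CF = 4448415 / 24041808
CF = 0.1850

0.1850


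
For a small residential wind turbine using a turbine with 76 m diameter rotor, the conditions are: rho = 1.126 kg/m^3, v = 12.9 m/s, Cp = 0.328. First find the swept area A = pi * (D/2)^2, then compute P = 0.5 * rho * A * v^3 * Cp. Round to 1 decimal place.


Step 1 -- Compute swept area:
  A = pi * (D/2)^2 = pi * (76/2)^2 = 4536.46 m^2
Step 2 -- Apply wind power equation:
  P = 0.5 * rho * A * v^3 * Cp
  v^3 = 12.9^3 = 2146.689
  P = 0.5 * 1.126 * 4536.46 * 2146.689 * 0.328
  P = 1798326.1 W

1798326.1


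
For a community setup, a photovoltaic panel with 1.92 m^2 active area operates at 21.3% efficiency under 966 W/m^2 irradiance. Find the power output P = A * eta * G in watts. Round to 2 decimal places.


Use the solar power formula P = A * eta * G.
Given: A = 1.92 m^2, eta = 0.213, G = 966 W/m^2
P = 1.92 * 0.213 * 966
P = 395.06 W

395.06


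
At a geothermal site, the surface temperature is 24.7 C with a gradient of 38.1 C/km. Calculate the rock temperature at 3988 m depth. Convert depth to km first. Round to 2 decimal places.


Convert depth to km: 3988 / 1000 = 3.988 km
Temperature increase = gradient * depth_km = 38.1 * 3.988 = 151.94 C
Temperature at depth = T_surface + delta_T = 24.7 + 151.94
T = 176.64 C

176.64


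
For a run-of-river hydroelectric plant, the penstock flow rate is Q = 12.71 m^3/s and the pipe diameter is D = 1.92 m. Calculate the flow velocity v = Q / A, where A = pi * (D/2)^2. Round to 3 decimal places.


Compute pipe cross-sectional area:
  A = pi * (D/2)^2 = pi * (1.92/2)^2 = 2.8953 m^2
Calculate velocity:
  v = Q / A = 12.71 / 2.8953
  v = 4.390 m/s

4.390


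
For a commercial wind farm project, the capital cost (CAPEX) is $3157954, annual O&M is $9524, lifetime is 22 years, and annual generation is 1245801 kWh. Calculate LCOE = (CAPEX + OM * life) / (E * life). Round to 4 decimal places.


Total cost = CAPEX + OM * lifetime = 3157954 + 9524 * 22 = 3157954 + 209528 = 3367482
Total generation = annual * lifetime = 1245801 * 22 = 27407622 kWh
LCOE = 3367482 / 27407622
LCOE = 0.1229 $/kWh

0.1229


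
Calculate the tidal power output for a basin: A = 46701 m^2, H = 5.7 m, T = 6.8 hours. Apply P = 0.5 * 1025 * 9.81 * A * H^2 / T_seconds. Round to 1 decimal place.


Convert period to seconds: T = 6.8 * 3600 = 24480.0 s
H^2 = 5.7^2 = 32.49
P = 0.5 * rho * g * A * H^2 / T
P = 0.5 * 1025 * 9.81 * 46701 * 32.49 / 24480.0
P = 311621.5 W

311621.5


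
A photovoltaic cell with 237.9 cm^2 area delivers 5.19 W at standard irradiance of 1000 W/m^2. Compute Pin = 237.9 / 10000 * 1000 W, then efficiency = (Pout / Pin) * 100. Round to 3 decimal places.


First compute the input power:
  Pin = area_cm2 / 10000 * G = 237.9 / 10000 * 1000 = 23.79 W
Then compute efficiency:
  Efficiency = (Pout / Pin) * 100 = (5.19 / 23.79) * 100
  Efficiency = 21.816%

21.816


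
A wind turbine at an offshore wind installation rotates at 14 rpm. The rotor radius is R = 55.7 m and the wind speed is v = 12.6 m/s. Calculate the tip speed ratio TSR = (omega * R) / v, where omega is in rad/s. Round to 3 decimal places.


Convert rotational speed to rad/s:
  omega = 14 * 2 * pi / 60 = 1.4661 rad/s
Compute tip speed:
  v_tip = omega * R = 1.4661 * 55.7 = 81.66 m/s
Tip speed ratio:
  TSR = v_tip / v_wind = 81.66 / 12.6 = 6.481

6.481


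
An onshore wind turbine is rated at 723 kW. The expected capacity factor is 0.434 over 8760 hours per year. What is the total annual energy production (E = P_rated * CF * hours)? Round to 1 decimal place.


Annual energy = rated_kW * capacity_factor * hours_per_year
Given: P_rated = 723 kW, CF = 0.434, hours = 8760
E = 723 * 0.434 * 8760
E = 2748730.3 kWh

2748730.3


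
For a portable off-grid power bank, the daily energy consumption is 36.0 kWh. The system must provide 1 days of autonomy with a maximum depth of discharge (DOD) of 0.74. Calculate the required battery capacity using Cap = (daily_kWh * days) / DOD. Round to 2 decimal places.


Total energy needed = daily * days = 36.0 * 1 = 36.0 kWh
Account for depth of discharge:
  Cap = total_energy / DOD = 36.0 / 0.74
  Cap = 48.65 kWh

48.65


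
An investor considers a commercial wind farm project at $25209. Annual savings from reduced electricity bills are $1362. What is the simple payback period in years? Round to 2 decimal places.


Simple payback period = initial cost / annual savings
Payback = 25209 / 1362
Payback = 18.51 years

18.51


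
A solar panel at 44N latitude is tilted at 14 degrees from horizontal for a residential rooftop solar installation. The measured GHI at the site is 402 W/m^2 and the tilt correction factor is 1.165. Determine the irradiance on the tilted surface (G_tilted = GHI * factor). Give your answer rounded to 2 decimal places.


Identify the given values:
  GHI = 402 W/m^2, tilt correction factor = 1.165
Apply the formula G_tilted = GHI * factor:
  G_tilted = 402 * 1.165
  G_tilted = 468.33 W/m^2

468.33


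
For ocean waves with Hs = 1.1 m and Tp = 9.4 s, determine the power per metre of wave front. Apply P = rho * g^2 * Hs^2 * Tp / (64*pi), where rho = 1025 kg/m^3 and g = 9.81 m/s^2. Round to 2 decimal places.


Apply wave power formula:
  g^2 = 9.81^2 = 96.2361
  Hs^2 = 1.1^2 = 1.21
  Numerator = rho * g^2 * Hs^2 * Tp = 1025 * 96.2361 * 1.21 * 9.4 = 1121954.14
  Denominator = 64 * pi = 201.0619
  P = 1121954.14 / 201.0619 = 5580.14 W/m

5580.14


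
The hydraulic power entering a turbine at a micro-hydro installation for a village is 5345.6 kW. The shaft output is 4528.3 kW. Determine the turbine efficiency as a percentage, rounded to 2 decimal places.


Turbine efficiency = (output power / input power) * 100
eta = (4528.3 / 5345.6) * 100
eta = 84.71%

84.71


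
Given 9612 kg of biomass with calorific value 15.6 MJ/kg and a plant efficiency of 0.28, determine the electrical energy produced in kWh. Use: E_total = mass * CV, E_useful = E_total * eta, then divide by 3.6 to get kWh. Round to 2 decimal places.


Total energy = mass * CV = 9612 * 15.6 = 149947.2 MJ
Useful energy = total * eta = 149947.2 * 0.28 = 41985.22 MJ
Convert to kWh: 41985.22 / 3.6
Useful energy = 11662.56 kWh

11662.56


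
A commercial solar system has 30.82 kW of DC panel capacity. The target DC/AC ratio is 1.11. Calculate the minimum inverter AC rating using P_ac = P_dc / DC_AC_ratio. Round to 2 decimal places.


The inverter AC capacity is determined by the DC/AC ratio.
Given: P_dc = 30.82 kW, DC/AC ratio = 1.11
P_ac = P_dc / ratio = 30.82 / 1.11
P_ac = 27.77 kW

27.77


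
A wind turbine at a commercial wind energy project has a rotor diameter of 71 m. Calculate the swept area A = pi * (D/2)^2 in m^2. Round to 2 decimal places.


Compute the rotor radius:
  r = D / 2 = 71 / 2 = 35.5 m
Calculate swept area:
  A = pi * r^2 = pi * 35.5^2
  A = 3959.19 m^2

3959.19


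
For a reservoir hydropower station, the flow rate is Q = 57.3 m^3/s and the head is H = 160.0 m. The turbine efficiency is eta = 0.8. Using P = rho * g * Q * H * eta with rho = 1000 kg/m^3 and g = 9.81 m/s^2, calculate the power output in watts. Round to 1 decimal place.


Apply the hydropower formula P = rho * g * Q * H * eta
rho * g = 1000 * 9.81 = 9810.0
P = 9810.0 * 57.3 * 160.0 * 0.8
P = 71950464.0 W

71950464.0


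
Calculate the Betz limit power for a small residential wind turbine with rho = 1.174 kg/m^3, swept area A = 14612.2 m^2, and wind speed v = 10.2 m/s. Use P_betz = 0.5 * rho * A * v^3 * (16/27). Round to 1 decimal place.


The Betz coefficient Cp_max = 16/27 = 0.5926
v^3 = 10.2^3 = 1061.208
P_betz = 0.5 * rho * A * v^3 * Cp_max
P_betz = 0.5 * 1.174 * 14612.2 * 1061.208 * 0.5926
P_betz = 5393993.8 W

5393993.8


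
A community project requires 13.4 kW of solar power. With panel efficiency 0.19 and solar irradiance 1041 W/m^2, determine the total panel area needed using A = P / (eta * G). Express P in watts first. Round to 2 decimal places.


Convert target power to watts: P = 13.4 * 1000 = 13400.0 W
Compute denominator: eta * G = 0.19 * 1041 = 197.79
Required area A = P / (eta * G) = 13400.0 / 197.79
A = 67.75 m^2

67.75


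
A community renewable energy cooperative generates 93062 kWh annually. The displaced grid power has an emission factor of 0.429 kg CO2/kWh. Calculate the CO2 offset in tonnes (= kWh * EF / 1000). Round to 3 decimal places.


CO2 offset in kg = generation * emission_factor
CO2 offset = 93062 * 0.429 = 39923.6 kg
Convert to tonnes:
  CO2 offset = 39923.6 / 1000 = 39.924 tonnes

39.924


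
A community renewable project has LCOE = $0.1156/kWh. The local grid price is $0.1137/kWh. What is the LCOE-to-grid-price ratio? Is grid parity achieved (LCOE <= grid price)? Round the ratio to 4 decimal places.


Compare LCOE to grid price:
  LCOE = $0.1156/kWh, Grid price = $0.1137/kWh
  Ratio = LCOE / grid_price = 0.1156 / 0.1137 = 1.0167
  Grid parity achieved (ratio <= 1)? no

1.0167


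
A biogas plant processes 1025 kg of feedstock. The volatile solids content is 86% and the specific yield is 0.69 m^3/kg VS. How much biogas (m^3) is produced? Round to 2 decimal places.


Compute volatile solids:
  VS = mass * VS_fraction = 1025 * 0.86 = 881.5 kg
Calculate biogas volume:
  Biogas = VS * specific_yield = 881.5 * 0.69
  Biogas = 608.24 m^3

608.24


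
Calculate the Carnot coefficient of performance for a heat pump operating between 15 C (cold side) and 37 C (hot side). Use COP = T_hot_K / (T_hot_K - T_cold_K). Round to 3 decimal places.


Convert to Kelvin:
  T_hot = 37 + 273.15 = 310.15 K
  T_cold = 15 + 273.15 = 288.15 K
Apply Carnot COP formula:
  COP = T_hot_K / (T_hot_K - T_cold_K) = 310.15 / 22.0
  COP = 14.098

14.098


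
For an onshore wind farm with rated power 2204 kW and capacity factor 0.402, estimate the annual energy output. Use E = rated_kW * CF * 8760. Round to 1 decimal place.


Annual energy = rated_kW * capacity_factor * hours_per_year
Given: P_rated = 2204 kW, CF = 0.402, hours = 8760
E = 2204 * 0.402 * 8760
E = 7761430.1 kWh

7761430.1


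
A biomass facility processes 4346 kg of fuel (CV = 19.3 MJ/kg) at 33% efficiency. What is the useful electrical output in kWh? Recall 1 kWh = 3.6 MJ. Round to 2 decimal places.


Total energy = mass * CV = 4346 * 19.3 = 83877.8 MJ
Useful energy = total * eta = 83877.8 * 0.33 = 27679.67 MJ
Convert to kWh: 27679.67 / 3.6
Useful energy = 7688.80 kWh

7688.80


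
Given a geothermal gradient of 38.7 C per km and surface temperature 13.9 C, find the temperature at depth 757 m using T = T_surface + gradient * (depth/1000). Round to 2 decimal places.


Convert depth to km: 757 / 1000 = 0.757 km
Temperature increase = gradient * depth_km = 38.7 * 0.757 = 29.3 C
Temperature at depth = T_surface + delta_T = 13.9 + 29.3
T = 43.20 C

43.20


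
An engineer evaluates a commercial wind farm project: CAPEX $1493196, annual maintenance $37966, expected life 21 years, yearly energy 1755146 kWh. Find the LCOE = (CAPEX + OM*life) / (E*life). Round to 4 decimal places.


Total cost = CAPEX + OM * lifetime = 1493196 + 37966 * 21 = 1493196 + 797286 = 2290482
Total generation = annual * lifetime = 1755146 * 21 = 36858066 kWh
LCOE = 2290482 / 36858066
LCOE = 0.0621 $/kWh

0.0621


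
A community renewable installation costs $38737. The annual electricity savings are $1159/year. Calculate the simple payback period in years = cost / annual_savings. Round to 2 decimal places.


Simple payback period = initial cost / annual savings
Payback = 38737 / 1159
Payback = 33.42 years

33.42


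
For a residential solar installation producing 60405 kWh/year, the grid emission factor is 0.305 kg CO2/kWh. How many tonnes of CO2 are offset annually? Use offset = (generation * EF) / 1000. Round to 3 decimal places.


CO2 offset in kg = generation * emission_factor
CO2 offset = 60405 * 0.305 = 18423.53 kg
Convert to tonnes:
  CO2 offset = 18423.53 / 1000 = 18.424 tonnes

18.424


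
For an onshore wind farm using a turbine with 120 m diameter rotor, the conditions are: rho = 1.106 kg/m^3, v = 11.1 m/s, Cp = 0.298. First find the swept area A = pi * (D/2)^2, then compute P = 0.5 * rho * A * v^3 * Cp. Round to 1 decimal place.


Step 1 -- Compute swept area:
  A = pi * (D/2)^2 = pi * (120/2)^2 = 11309.73 m^2
Step 2 -- Apply wind power equation:
  P = 0.5 * rho * A * v^3 * Cp
  v^3 = 11.1^3 = 1367.631
  P = 0.5 * 1.106 * 11309.73 * 1367.631 * 0.298
  P = 2548958.2 W

2548958.2


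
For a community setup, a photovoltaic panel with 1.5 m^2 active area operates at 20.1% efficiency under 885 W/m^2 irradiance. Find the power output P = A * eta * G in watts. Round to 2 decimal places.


Use the solar power formula P = A * eta * G.
Given: A = 1.5 m^2, eta = 0.201, G = 885 W/m^2
P = 1.5 * 0.201 * 885
P = 266.83 W

266.83


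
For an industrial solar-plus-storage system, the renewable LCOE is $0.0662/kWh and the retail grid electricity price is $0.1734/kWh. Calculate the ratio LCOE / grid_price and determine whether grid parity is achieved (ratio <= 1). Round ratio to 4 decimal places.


Compare LCOE to grid price:
  LCOE = $0.0662/kWh, Grid price = $0.1734/kWh
  Ratio = LCOE / grid_price = 0.0662 / 0.1734 = 0.3818
  Grid parity achieved (ratio <= 1)? yes

0.3818


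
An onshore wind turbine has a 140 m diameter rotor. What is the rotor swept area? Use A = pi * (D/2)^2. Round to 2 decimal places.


Compute the rotor radius:
  r = D / 2 = 140 / 2 = 70.0 m
Calculate swept area:
  A = pi * r^2 = pi * 70.0^2
  A = 15393.80 m^2

15393.80


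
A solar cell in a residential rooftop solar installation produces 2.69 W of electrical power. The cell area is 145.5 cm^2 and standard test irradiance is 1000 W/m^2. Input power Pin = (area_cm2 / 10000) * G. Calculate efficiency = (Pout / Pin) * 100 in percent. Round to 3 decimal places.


First compute the input power:
  Pin = area_cm2 / 10000 * G = 145.5 / 10000 * 1000 = 14.55 W
Then compute efficiency:
  Efficiency = (Pout / Pin) * 100 = (2.69 / 14.55) * 100
  Efficiency = 18.488%

18.488


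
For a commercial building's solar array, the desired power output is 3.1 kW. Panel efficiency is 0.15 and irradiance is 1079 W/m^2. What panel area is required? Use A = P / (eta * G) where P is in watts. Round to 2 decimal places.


Convert target power to watts: P = 3.1 * 1000 = 3100.0 W
Compute denominator: eta * G = 0.15 * 1079 = 161.85
Required area A = P / (eta * G) = 3100.0 / 161.85
A = 19.15 m^2

19.15


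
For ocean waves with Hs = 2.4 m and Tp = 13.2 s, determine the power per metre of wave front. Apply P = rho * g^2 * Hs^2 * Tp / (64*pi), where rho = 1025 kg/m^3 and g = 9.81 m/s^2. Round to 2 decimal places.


Apply wave power formula:
  g^2 = 9.81^2 = 96.2361
  Hs^2 = 2.4^2 = 5.76
  Numerator = rho * g^2 * Hs^2 * Tp = 1025 * 96.2361 * 5.76 * 13.2 = 7499948.73
  Denominator = 64 * pi = 201.0619
  P = 7499948.73 / 201.0619 = 37301.68 W/m

37301.68


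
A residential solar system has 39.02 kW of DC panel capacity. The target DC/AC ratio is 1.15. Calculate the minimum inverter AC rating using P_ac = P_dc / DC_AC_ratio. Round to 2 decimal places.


The inverter AC capacity is determined by the DC/AC ratio.
Given: P_dc = 39.02 kW, DC/AC ratio = 1.15
P_ac = P_dc / ratio = 39.02 / 1.15
P_ac = 33.93 kW

33.93


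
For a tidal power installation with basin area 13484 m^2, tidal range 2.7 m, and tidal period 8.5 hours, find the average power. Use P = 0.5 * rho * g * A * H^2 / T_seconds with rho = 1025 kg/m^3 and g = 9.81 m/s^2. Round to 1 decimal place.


Convert period to seconds: T = 8.5 * 3600 = 30600.0 s
H^2 = 2.7^2 = 7.29
P = 0.5 * rho * g * A * H^2 / T
P = 0.5 * 1025 * 9.81 * 13484 * 7.29 / 30600.0
P = 16150.6 W

16150.6


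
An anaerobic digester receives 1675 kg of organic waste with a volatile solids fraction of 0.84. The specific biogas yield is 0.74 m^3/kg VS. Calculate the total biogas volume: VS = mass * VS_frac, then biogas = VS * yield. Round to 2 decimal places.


Compute volatile solids:
  VS = mass * VS_fraction = 1675 * 0.84 = 1407.0 kg
Calculate biogas volume:
  Biogas = VS * specific_yield = 1407.0 * 0.74
  Biogas = 1041.18 m^3

1041.18


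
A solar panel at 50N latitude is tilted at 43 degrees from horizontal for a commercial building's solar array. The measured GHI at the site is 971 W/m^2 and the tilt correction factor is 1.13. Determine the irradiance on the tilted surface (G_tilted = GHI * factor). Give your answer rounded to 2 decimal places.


Identify the given values:
  GHI = 971 W/m^2, tilt correction factor = 1.13
Apply the formula G_tilted = GHI * factor:
  G_tilted = 971 * 1.13
  G_tilted = 1097.23 W/m^2

1097.23


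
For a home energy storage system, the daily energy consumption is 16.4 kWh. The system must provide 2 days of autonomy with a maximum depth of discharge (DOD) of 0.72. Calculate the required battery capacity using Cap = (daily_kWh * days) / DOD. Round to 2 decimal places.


Total energy needed = daily * days = 16.4 * 2 = 32.8 kWh
Account for depth of discharge:
  Cap = total_energy / DOD = 32.8 / 0.72
  Cap = 45.56 kWh

45.56


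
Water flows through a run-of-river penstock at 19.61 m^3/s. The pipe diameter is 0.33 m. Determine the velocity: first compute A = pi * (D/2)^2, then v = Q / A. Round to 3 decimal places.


Compute pipe cross-sectional area:
  A = pi * (D/2)^2 = pi * (0.33/2)^2 = 0.0855 m^2
Calculate velocity:
  v = Q / A = 19.61 / 0.0855
  v = 229.277 m/s

229.277


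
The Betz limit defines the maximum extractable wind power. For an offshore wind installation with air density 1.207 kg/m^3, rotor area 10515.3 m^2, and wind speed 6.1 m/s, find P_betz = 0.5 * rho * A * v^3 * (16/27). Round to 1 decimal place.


The Betz coefficient Cp_max = 16/27 = 0.5926
v^3 = 6.1^3 = 226.981
P_betz = 0.5 * rho * A * v^3 * Cp_max
P_betz = 0.5 * 1.207 * 10515.3 * 226.981 * 0.5926
P_betz = 853580.9 W

853580.9


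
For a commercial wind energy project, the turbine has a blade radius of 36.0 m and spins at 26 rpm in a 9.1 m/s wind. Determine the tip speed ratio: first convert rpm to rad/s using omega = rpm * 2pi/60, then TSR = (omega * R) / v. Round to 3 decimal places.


Convert rotational speed to rad/s:
  omega = 26 * 2 * pi / 60 = 2.7227 rad/s
Compute tip speed:
  v_tip = omega * R = 2.7227 * 36.0 = 98.018 m/s
Tip speed ratio:
  TSR = v_tip / v_wind = 98.018 / 9.1 = 10.771

10.771


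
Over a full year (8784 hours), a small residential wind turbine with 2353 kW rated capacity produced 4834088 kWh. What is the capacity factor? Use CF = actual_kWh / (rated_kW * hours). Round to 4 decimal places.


Capacity factor = actual output / maximum possible output
Maximum possible = rated * hours = 2353 * 8784 = 20668752 kWh
CF = 4834088 / 20668752
CF = 0.2339

0.2339


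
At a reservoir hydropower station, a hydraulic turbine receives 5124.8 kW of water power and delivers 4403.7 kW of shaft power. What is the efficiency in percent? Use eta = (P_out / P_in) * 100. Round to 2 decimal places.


Turbine efficiency = (output power / input power) * 100
eta = (4403.7 / 5124.8) * 100
eta = 85.93%

85.93


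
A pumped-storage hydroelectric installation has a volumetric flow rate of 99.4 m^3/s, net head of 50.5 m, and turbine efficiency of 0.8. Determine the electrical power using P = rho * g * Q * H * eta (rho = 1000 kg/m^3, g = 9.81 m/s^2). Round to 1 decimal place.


Apply the hydropower formula P = rho * g * Q * H * eta
rho * g = 1000 * 9.81 = 9810.0
P = 9810.0 * 99.4 * 50.5 * 0.8
P = 39394605.6 W

39394605.6


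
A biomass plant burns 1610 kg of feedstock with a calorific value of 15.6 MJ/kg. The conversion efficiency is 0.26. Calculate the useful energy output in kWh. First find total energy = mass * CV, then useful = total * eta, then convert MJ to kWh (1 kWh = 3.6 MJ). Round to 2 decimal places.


Total energy = mass * CV = 1610 * 15.6 = 25116.0 MJ
Useful energy = total * eta = 25116.0 * 0.26 = 6530.16 MJ
Convert to kWh: 6530.16 / 3.6
Useful energy = 1813.93 kWh

1813.93


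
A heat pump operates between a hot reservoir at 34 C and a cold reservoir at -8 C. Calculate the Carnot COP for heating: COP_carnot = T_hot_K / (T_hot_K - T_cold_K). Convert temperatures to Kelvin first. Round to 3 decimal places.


Convert to Kelvin:
  T_hot = 34 + 273.15 = 307.15 K
  T_cold = -8 + 273.15 = 265.15 K
Apply Carnot COP formula:
  COP = T_hot_K / (T_hot_K - T_cold_K) = 307.15 / 42.0
  COP = 7.313

7.313


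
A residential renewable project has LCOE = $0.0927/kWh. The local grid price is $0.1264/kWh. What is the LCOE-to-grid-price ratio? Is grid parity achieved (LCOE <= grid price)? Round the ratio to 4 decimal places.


Compare LCOE to grid price:
  LCOE = $0.0927/kWh, Grid price = $0.1264/kWh
  Ratio = LCOE / grid_price = 0.0927 / 0.1264 = 0.7334
  Grid parity achieved (ratio <= 1)? yes

0.7334


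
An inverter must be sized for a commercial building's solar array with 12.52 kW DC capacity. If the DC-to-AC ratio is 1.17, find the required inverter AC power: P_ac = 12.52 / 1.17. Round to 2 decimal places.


The inverter AC capacity is determined by the DC/AC ratio.
Given: P_dc = 12.52 kW, DC/AC ratio = 1.17
P_ac = P_dc / ratio = 12.52 / 1.17
P_ac = 10.70 kW

10.70


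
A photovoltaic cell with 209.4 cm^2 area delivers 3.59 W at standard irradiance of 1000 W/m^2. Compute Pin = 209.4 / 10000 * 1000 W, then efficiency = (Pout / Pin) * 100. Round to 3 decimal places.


First compute the input power:
  Pin = area_cm2 / 10000 * G = 209.4 / 10000 * 1000 = 20.94 W
Then compute efficiency:
  Efficiency = (Pout / Pin) * 100 = (3.59 / 20.94) * 100
  Efficiency = 17.144%

17.144


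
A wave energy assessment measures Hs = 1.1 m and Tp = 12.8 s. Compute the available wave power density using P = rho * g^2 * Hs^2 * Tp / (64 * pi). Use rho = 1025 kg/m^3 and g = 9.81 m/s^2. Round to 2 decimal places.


Apply wave power formula:
  g^2 = 9.81^2 = 96.2361
  Hs^2 = 1.1^2 = 1.21
  Numerator = rho * g^2 * Hs^2 * Tp = 1025 * 96.2361 * 1.21 * 12.8 = 1527767.33
  Denominator = 64 * pi = 201.0619
  P = 1527767.33 / 201.0619 = 7598.49 W/m

7598.49


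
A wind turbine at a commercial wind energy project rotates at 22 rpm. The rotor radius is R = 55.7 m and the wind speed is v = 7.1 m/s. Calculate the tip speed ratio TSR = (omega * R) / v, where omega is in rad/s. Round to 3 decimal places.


Convert rotational speed to rad/s:
  omega = 22 * 2 * pi / 60 = 2.3038 rad/s
Compute tip speed:
  v_tip = omega * R = 2.3038 * 55.7 = 128.324 m/s
Tip speed ratio:
  TSR = v_tip / v_wind = 128.324 / 7.1 = 18.074

18.074


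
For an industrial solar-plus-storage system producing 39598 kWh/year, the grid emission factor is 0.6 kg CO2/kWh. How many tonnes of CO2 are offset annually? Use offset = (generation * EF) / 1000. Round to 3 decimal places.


CO2 offset in kg = generation * emission_factor
CO2 offset = 39598 * 0.6 = 23758.8 kg
Convert to tonnes:
  CO2 offset = 23758.8 / 1000 = 23.759 tonnes

23.759


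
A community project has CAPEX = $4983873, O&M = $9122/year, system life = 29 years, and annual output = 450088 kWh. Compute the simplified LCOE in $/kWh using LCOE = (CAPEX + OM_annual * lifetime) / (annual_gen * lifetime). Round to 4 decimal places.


Total cost = CAPEX + OM * lifetime = 4983873 + 9122 * 29 = 4983873 + 264538 = 5248411
Total generation = annual * lifetime = 450088 * 29 = 13052552 kWh
LCOE = 5248411 / 13052552
LCOE = 0.4021 $/kWh

0.4021


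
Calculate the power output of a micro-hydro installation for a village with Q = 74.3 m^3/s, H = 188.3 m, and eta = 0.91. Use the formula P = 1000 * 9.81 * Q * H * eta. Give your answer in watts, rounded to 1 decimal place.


Apply the hydropower formula P = rho * g * Q * H * eta
rho * g = 1000 * 9.81 = 9810.0
P = 9810.0 * 74.3 * 188.3 * 0.91
P = 124896288.7 W

124896288.7


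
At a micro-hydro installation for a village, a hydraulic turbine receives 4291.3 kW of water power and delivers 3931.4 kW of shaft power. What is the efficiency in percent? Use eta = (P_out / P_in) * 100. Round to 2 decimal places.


Turbine efficiency = (output power / input power) * 100
eta = (3931.4 / 4291.3) * 100
eta = 91.61%

91.61


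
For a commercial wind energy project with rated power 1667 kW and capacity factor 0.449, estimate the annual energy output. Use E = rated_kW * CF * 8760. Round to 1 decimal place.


Annual energy = rated_kW * capacity_factor * hours_per_year
Given: P_rated = 1667 kW, CF = 0.449, hours = 8760
E = 1667 * 0.449 * 8760
E = 6556711.1 kWh

6556711.1


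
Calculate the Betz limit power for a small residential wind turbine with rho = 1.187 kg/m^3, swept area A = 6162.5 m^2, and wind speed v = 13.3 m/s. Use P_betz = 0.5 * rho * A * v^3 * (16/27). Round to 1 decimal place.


The Betz coefficient Cp_max = 16/27 = 0.5926
v^3 = 13.3^3 = 2352.637
P_betz = 0.5 * rho * A * v^3 * Cp_max
P_betz = 0.5 * 1.187 * 6162.5 * 2352.637 * 0.5926
P_betz = 5099044.4 W

5099044.4


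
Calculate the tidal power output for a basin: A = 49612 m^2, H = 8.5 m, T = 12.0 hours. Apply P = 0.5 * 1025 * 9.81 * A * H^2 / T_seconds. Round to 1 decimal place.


Convert period to seconds: T = 12.0 * 3600 = 43200.0 s
H^2 = 8.5^2 = 72.25
P = 0.5 * rho * g * A * H^2 / T
P = 0.5 * 1025 * 9.81 * 49612 * 72.25 / 43200.0
P = 417161.0 W

417161.0


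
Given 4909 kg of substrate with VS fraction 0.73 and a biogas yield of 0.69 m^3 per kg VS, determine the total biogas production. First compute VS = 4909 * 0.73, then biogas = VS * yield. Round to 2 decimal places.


Compute volatile solids:
  VS = mass * VS_fraction = 4909 * 0.73 = 3583.57 kg
Calculate biogas volume:
  Biogas = VS * specific_yield = 3583.57 * 0.69
  Biogas = 2472.66 m^3

2472.66


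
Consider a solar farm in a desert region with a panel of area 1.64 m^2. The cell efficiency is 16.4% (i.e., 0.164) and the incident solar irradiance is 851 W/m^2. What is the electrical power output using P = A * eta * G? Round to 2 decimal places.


Use the solar power formula P = A * eta * G.
Given: A = 1.64 m^2, eta = 0.164, G = 851 W/m^2
P = 1.64 * 0.164 * 851
P = 228.88 W

228.88


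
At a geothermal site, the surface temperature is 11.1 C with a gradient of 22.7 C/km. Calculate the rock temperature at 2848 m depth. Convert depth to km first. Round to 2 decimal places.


Convert depth to km: 2848 / 1000 = 2.848 km
Temperature increase = gradient * depth_km = 22.7 * 2.848 = 64.65 C
Temperature at depth = T_surface + delta_T = 11.1 + 64.65
T = 75.75 C

75.75


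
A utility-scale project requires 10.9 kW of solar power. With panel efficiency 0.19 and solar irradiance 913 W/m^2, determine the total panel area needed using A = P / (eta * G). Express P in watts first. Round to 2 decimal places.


Convert target power to watts: P = 10.9 * 1000 = 10900.0 W
Compute denominator: eta * G = 0.19 * 913 = 173.47
Required area A = P / (eta * G) = 10900.0 / 173.47
A = 62.84 m^2

62.84


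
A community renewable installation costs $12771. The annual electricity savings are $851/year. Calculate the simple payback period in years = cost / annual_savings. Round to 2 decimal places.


Simple payback period = initial cost / annual savings
Payback = 12771 / 851
Payback = 15.01 years

15.01


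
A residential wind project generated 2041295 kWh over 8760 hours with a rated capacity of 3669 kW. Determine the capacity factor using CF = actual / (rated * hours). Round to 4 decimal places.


Capacity factor = actual output / maximum possible output
Maximum possible = rated * hours = 3669 * 8760 = 32140440 kWh
CF = 2041295 / 32140440
CF = 0.0635

0.0635


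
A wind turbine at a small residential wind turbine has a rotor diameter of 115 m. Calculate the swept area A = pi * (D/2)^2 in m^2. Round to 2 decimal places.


Compute the rotor radius:
  r = D / 2 = 115 / 2 = 57.5 m
Calculate swept area:
  A = pi * r^2 = pi * 57.5^2
  A = 10386.89 m^2

10386.89


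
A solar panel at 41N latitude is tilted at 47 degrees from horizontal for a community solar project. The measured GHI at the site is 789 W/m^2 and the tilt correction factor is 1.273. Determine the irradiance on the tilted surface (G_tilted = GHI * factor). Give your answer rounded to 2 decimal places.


Identify the given values:
  GHI = 789 W/m^2, tilt correction factor = 1.273
Apply the formula G_tilted = GHI * factor:
  G_tilted = 789 * 1.273
  G_tilted = 1004.40 W/m^2

1004.40


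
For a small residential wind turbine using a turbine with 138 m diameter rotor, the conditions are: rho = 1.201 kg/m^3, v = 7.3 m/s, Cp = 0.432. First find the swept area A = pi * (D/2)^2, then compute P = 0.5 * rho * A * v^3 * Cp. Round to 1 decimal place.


Step 1 -- Compute swept area:
  A = pi * (D/2)^2 = pi * (138/2)^2 = 14957.12 m^2
Step 2 -- Apply wind power equation:
  P = 0.5 * rho * A * v^3 * Cp
  v^3 = 7.3^3 = 389.017
  P = 0.5 * 1.201 * 14957.12 * 389.017 * 0.432
  P = 1509431.4 W

1509431.4


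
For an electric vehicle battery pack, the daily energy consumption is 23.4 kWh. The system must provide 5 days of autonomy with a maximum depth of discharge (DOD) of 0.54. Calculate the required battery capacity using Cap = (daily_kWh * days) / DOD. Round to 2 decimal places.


Total energy needed = daily * days = 23.4 * 5 = 117.0 kWh
Account for depth of discharge:
  Cap = total_energy / DOD = 117.0 / 0.54
  Cap = 216.67 kWh

216.67


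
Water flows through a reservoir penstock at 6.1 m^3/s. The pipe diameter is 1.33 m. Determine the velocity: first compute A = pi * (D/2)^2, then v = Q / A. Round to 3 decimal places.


Compute pipe cross-sectional area:
  A = pi * (D/2)^2 = pi * (1.33/2)^2 = 1.3893 m^2
Calculate velocity:
  v = Q / A = 6.1 / 1.3893
  v = 4.391 m/s

4.391


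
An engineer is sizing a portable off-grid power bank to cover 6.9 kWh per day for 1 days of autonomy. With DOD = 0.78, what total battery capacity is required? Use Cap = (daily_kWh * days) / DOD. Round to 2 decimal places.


Total energy needed = daily * days = 6.9 * 1 = 6.9 kWh
Account for depth of discharge:
  Cap = total_energy / DOD = 6.9 / 0.78
  Cap = 8.85 kWh

8.85


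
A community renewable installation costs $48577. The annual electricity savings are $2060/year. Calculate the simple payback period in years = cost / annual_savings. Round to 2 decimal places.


Simple payback period = initial cost / annual savings
Payback = 48577 / 2060
Payback = 23.58 years

23.58


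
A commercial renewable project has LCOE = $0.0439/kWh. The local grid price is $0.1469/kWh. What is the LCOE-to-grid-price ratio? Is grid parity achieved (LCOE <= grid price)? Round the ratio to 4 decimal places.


Compare LCOE to grid price:
  LCOE = $0.0439/kWh, Grid price = $0.1469/kWh
  Ratio = LCOE / grid_price = 0.0439 / 0.1469 = 0.2988
  Grid parity achieved (ratio <= 1)? yes

0.2988


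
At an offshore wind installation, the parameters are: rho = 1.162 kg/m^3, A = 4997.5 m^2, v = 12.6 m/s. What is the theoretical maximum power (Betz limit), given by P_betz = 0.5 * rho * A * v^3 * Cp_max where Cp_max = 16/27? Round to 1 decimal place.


The Betz coefficient Cp_max = 16/27 = 0.5926
v^3 = 12.6^3 = 2000.376
P_betz = 0.5 * rho * A * v^3 * Cp_max
P_betz = 0.5 * 1.162 * 4997.5 * 2000.376 * 0.5926
P_betz = 3441888.4 W

3441888.4


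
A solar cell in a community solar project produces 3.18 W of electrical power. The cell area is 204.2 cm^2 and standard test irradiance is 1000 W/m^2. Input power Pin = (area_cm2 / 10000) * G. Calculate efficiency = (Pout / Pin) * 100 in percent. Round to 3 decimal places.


First compute the input power:
  Pin = area_cm2 / 10000 * G = 204.2 / 10000 * 1000 = 20.42 W
Then compute efficiency:
  Efficiency = (Pout / Pin) * 100 = (3.18 / 20.42) * 100
  Efficiency = 15.573%

15.573


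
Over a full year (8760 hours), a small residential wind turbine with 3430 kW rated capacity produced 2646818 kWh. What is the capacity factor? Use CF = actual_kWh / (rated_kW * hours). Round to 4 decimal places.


Capacity factor = actual output / maximum possible output
Maximum possible = rated * hours = 3430 * 8760 = 30046800 kWh
CF = 2646818 / 30046800
CF = 0.0881

0.0881


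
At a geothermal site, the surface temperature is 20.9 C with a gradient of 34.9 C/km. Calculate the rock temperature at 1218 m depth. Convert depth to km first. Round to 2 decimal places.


Convert depth to km: 1218 / 1000 = 1.218 km
Temperature increase = gradient * depth_km = 34.9 * 1.218 = 42.51 C
Temperature at depth = T_surface + delta_T = 20.9 + 42.51
T = 63.41 C

63.41


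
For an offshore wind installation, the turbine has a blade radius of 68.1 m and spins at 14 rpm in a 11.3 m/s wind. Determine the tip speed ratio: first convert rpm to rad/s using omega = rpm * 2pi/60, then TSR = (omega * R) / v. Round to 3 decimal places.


Convert rotational speed to rad/s:
  omega = 14 * 2 * pi / 60 = 1.4661 rad/s
Compute tip speed:
  v_tip = omega * R = 1.4661 * 68.1 = 99.84 m/s
Tip speed ratio:
  TSR = v_tip / v_wind = 99.84 / 11.3 = 8.835

8.835


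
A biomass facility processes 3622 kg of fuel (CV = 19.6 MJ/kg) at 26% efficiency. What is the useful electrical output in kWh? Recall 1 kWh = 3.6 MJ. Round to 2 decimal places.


Total energy = mass * CV = 3622 * 19.6 = 70991.2 MJ
Useful energy = total * eta = 70991.2 * 0.26 = 18457.71 MJ
Convert to kWh: 18457.71 / 3.6
Useful energy = 5127.14 kWh

5127.14


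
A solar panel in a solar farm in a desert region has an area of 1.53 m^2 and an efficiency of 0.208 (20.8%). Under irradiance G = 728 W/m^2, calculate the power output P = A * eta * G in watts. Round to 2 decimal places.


Use the solar power formula P = A * eta * G.
Given: A = 1.53 m^2, eta = 0.208, G = 728 W/m^2
P = 1.53 * 0.208 * 728
P = 231.68 W

231.68


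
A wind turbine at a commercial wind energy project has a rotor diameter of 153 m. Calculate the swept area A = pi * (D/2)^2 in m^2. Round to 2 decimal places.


Compute the rotor radius:
  r = D / 2 = 153 / 2 = 76.5 m
Calculate swept area:
  A = pi * r^2 = pi * 76.5^2
  A = 18385.39 m^2

18385.39


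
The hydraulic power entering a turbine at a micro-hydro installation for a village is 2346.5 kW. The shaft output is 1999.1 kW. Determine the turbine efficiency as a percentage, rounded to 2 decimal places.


Turbine efficiency = (output power / input power) * 100
eta = (1999.1 / 2346.5) * 100
eta = 85.19%

85.19


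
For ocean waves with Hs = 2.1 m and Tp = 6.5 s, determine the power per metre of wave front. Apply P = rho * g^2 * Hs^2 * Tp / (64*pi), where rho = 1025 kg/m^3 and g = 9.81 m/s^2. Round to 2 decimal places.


Apply wave power formula:
  g^2 = 9.81^2 = 96.2361
  Hs^2 = 2.1^2 = 4.41
  Numerator = rho * g^2 * Hs^2 * Tp = 1025 * 96.2361 * 4.41 * 6.5 = 2827573.0
  Denominator = 64 * pi = 201.0619
  P = 2827573.0 / 201.0619 = 14063.19 W/m

14063.19


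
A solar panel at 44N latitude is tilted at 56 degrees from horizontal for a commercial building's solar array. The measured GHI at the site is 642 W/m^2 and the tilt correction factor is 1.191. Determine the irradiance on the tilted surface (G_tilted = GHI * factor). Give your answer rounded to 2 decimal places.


Identify the given values:
  GHI = 642 W/m^2, tilt correction factor = 1.191
Apply the formula G_tilted = GHI * factor:
  G_tilted = 642 * 1.191
  G_tilted = 764.62 W/m^2

764.62


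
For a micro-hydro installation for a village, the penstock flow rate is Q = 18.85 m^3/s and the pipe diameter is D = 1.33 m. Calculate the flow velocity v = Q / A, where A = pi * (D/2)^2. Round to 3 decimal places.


Compute pipe cross-sectional area:
  A = pi * (D/2)^2 = pi * (1.33/2)^2 = 1.3893 m^2
Calculate velocity:
  v = Q / A = 18.85 / 1.3893
  v = 13.568 m/s

13.568


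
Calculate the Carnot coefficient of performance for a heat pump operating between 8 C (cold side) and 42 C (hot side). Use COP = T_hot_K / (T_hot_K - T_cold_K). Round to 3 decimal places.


Convert to Kelvin:
  T_hot = 42 + 273.15 = 315.15 K
  T_cold = 8 + 273.15 = 281.15 K
Apply Carnot COP formula:
  COP = T_hot_K / (T_hot_K - T_cold_K) = 315.15 / 34.0
  COP = 9.269

9.269


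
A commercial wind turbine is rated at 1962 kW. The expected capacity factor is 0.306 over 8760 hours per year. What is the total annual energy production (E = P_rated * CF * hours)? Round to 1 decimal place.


Annual energy = rated_kW * capacity_factor * hours_per_year
Given: P_rated = 1962 kW, CF = 0.306, hours = 8760
E = 1962 * 0.306 * 8760
E = 5259258.7 kWh

5259258.7


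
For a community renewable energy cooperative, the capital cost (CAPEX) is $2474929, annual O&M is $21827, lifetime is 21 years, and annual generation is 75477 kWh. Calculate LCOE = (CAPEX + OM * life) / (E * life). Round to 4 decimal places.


Total cost = CAPEX + OM * lifetime = 2474929 + 21827 * 21 = 2474929 + 458367 = 2933296
Total generation = annual * lifetime = 75477 * 21 = 1585017 kWh
LCOE = 2933296 / 1585017
LCOE = 1.8506 $/kWh

1.8506
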